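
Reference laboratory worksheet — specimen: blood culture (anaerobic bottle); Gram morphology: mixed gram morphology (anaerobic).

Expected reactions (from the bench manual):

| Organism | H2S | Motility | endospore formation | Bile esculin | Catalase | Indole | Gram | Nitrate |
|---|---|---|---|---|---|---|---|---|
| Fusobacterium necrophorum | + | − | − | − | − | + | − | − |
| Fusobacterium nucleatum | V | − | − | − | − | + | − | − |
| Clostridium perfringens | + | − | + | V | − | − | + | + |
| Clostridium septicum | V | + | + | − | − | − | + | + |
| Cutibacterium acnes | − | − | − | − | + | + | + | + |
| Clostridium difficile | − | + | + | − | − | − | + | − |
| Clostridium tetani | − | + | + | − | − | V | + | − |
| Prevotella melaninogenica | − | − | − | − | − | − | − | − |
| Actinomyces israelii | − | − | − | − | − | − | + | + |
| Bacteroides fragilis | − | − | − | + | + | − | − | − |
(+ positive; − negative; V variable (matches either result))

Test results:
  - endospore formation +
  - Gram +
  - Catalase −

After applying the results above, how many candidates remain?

endospore formation +: excludes 6 organisms — 4 left.
Catalase −: all 4 remaining candidates are consistent.
Gram +: all 4 remaining candidates are consistent.
Still consistent: Clostridium difficile, Clostridium perfringens, Clostridium septicum, Clostridium tetani.

4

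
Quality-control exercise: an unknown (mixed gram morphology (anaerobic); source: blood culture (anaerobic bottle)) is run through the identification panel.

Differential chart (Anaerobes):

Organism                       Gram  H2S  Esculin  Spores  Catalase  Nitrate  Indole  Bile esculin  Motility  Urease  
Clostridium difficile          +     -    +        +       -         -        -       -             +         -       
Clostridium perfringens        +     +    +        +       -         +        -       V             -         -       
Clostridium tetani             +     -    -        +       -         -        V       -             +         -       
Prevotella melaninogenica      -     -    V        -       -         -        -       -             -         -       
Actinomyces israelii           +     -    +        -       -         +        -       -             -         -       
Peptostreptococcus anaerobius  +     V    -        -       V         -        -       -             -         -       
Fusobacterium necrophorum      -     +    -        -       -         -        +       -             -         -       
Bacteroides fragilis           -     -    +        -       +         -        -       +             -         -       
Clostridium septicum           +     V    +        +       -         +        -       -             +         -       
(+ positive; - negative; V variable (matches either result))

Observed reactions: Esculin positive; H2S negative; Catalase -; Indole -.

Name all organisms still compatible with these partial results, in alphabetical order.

Actinomyces israelii, Clostridium difficile, Clostridium septicum, Prevotella melaninogenica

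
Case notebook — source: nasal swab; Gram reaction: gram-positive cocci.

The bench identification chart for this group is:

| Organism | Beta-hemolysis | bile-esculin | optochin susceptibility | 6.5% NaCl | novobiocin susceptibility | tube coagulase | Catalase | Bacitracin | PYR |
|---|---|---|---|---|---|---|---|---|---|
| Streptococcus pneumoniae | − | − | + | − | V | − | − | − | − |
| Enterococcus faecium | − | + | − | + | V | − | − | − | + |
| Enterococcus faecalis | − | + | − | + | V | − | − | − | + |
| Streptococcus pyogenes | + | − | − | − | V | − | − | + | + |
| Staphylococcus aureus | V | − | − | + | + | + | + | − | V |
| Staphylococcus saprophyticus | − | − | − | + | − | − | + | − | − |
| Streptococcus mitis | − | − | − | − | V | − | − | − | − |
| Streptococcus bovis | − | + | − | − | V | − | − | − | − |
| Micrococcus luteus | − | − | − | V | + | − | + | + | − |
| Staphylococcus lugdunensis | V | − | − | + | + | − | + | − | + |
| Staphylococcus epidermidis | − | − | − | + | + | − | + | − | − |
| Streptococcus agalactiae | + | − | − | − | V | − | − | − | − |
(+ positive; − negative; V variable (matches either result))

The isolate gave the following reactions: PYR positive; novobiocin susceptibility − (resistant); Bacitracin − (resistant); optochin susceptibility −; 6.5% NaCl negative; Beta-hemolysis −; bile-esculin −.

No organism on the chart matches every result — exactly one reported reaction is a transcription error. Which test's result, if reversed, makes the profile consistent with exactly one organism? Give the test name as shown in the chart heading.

PYR

As reported, no row in the chart matches all 7 reactions.
Reversing PYR (to −) → unique match: Streptococcus mitis.
Reversing Bacitracin → still no organism matches.
Reversing 6.5% NaCl → still no organism matches.
Reversing novobiocin susceptibility → still no organism matches.
Reversing optochin susceptibility → still no organism matches.
Reversing bile-esculin → still no organism matches.
Reversing Beta-hemolysis → still no organism matches.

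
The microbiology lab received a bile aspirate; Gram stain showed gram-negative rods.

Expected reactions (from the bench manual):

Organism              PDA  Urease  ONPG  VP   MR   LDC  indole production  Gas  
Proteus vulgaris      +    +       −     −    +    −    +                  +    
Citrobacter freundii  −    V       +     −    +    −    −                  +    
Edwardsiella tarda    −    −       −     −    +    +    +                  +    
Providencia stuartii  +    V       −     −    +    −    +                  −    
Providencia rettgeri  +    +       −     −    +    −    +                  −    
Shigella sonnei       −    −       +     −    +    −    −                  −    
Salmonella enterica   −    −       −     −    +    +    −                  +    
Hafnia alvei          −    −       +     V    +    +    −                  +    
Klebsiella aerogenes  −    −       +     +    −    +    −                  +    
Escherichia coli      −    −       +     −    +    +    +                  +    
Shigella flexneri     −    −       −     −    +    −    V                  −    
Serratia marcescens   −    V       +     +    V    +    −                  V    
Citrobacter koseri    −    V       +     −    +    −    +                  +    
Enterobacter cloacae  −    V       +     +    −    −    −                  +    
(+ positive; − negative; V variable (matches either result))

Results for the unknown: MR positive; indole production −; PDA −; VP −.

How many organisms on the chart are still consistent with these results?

5

indole production −: excludes 6 organisms — 8 left.
PDA −: all 8 remaining candidates are consistent.
MR +: excludes Klebsiella aerogenes, Enterobacter cloacae — 6 left.
VP −: excludes Serratia marcescens — 5 left.
Still consistent: Citrobacter freundii, Hafnia alvei, Salmonella enterica, Shigella flexneri, Shigella sonnei.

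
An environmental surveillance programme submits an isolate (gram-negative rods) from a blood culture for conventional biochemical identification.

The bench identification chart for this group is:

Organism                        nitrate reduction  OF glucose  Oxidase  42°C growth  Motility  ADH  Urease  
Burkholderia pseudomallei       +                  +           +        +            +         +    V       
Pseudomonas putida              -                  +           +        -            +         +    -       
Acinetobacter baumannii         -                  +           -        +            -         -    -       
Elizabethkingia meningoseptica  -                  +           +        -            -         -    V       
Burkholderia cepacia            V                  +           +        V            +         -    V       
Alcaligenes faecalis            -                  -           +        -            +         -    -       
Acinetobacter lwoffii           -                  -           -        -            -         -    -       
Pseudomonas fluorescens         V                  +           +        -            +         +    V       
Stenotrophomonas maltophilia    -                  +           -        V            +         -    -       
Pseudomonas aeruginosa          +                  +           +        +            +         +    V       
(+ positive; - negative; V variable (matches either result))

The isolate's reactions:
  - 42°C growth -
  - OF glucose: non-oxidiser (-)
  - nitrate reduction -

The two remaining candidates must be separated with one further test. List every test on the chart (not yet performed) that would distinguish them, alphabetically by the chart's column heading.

42°C growth -: excludes Burkholderia pseudomallei, Acinetobacter baumannii, Pseudomonas aeruginosa — 7 left.
OF glucose -: excludes 5 organisms — 2 left.
nitrate reduction -: all 2 remaining candidates are consistent.
Two candidates remain: Acinetobacter lwoffii and Alcaligenes faecalis.
  Oxidase: Acinetobacter lwoffii -, Alcaligenes faecalis + — discriminates.
  Motility: Acinetobacter lwoffii -, Alcaligenes faecalis + — discriminates.
  ADH: - vs - — same for both, does not separate.
  Urease: - vs - — same for both, does not separate.

Motility, Oxidase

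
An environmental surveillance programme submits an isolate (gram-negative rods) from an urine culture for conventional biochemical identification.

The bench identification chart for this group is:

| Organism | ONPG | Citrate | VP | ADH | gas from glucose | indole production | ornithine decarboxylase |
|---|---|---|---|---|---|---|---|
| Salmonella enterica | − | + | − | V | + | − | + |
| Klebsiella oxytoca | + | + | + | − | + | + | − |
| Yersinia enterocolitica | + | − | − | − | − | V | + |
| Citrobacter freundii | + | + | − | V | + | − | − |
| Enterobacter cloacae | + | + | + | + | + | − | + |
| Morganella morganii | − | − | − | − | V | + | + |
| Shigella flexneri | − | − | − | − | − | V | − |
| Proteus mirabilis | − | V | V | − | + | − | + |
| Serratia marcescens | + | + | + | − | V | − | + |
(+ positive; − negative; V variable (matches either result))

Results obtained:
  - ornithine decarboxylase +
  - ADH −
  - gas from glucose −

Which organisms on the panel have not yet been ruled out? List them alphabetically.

Morganella morganii, Serratia marcescens, Yersinia enterocolitica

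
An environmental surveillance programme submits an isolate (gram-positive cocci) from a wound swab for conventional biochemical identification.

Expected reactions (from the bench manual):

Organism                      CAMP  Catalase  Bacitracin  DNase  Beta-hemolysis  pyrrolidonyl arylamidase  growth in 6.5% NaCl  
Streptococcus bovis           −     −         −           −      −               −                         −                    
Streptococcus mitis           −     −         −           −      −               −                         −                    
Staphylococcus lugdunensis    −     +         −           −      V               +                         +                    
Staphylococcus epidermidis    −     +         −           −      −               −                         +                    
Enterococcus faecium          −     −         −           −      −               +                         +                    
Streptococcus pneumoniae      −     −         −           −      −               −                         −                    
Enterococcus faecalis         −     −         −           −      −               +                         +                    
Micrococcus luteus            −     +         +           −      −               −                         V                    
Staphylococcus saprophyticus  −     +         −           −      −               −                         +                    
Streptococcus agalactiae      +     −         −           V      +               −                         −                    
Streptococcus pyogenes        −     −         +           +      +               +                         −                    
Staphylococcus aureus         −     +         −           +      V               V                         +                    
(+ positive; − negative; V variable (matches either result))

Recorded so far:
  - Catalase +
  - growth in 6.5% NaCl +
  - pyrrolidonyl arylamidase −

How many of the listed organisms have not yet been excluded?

4

growth in 6.5% NaCl +: excludes 5 organisms — 7 left.
pyrrolidonyl arylamidase −: excludes Staphylococcus lugdunensis, Enterococcus faecium, Enterococcus faecalis — 4 left.
Catalase +: all 4 remaining candidates are consistent.
Still consistent: Micrococcus luteus, Staphylococcus aureus, Staphylococcus epidermidis, Staphylococcus saprophyticus.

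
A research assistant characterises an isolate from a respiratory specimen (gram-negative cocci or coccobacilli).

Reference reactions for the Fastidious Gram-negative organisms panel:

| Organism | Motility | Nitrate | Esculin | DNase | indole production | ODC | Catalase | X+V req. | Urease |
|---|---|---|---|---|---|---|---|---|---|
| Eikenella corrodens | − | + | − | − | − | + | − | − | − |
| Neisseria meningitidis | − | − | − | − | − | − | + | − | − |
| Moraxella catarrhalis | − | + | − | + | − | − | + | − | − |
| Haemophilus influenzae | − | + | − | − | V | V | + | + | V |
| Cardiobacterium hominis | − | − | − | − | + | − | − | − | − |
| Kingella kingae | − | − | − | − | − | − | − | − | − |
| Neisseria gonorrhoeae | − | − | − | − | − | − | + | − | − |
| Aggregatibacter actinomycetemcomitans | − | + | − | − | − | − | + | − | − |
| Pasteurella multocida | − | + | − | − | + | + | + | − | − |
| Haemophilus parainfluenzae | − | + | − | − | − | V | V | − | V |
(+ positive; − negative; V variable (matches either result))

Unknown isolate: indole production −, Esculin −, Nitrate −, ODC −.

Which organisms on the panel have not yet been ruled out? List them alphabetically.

Kingella kingae, Neisseria gonorrhoeae, Neisseria meningitidis

Esculin −: all 10 remaining candidates are consistent.
indole production −: excludes Cardiobacterium hominis, Pasteurella multocida — 8 left.
ODC −: excludes Eikenella corrodens — 7 left.
Nitrate −: excludes Moraxella catarrhalis, Haemophilus influenzae, Aggregatibacter actinomycetemcomitans, Haemophilus parainfluenzae — 3 left.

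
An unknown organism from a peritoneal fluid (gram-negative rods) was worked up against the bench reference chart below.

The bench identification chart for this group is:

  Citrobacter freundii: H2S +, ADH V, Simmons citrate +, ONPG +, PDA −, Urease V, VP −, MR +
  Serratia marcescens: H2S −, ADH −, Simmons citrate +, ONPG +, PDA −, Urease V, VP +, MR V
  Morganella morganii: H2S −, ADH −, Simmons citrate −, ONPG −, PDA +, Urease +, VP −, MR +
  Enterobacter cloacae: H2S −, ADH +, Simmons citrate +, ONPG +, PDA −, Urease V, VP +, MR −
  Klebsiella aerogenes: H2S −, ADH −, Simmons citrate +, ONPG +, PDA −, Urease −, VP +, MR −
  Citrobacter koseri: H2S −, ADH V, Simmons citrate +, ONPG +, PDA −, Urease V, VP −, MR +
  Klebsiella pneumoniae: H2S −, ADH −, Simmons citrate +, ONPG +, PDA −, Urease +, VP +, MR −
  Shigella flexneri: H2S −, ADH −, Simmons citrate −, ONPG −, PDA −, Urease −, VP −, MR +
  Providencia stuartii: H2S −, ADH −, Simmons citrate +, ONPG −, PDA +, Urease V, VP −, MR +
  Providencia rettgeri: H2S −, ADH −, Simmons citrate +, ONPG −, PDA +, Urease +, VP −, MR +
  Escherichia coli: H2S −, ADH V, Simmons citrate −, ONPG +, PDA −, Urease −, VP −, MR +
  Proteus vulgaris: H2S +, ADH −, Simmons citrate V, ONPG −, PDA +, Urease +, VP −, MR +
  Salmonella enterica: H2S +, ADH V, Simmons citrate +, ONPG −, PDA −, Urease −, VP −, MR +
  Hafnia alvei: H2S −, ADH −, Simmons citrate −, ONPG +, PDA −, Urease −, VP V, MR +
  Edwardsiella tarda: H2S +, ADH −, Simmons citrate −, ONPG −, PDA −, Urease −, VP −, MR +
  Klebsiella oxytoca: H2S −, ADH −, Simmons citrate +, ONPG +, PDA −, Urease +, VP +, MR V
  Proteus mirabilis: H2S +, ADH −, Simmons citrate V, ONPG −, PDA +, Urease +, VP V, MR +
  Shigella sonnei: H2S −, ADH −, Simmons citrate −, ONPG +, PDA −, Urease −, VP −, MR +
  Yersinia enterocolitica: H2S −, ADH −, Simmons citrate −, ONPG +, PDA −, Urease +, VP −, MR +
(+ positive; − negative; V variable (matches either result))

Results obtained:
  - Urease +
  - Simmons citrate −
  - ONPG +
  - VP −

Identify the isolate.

Simmons citrate −: excludes 10 organisms — 9 left.
Urease +: excludes 5 organisms — 4 left.
ONPG +: excludes Morganella morganii, Proteus vulgaris, Proteus mirabilis — 1 left.
VP −: the one remaining candidate is consistent.

Yersinia enterocolitica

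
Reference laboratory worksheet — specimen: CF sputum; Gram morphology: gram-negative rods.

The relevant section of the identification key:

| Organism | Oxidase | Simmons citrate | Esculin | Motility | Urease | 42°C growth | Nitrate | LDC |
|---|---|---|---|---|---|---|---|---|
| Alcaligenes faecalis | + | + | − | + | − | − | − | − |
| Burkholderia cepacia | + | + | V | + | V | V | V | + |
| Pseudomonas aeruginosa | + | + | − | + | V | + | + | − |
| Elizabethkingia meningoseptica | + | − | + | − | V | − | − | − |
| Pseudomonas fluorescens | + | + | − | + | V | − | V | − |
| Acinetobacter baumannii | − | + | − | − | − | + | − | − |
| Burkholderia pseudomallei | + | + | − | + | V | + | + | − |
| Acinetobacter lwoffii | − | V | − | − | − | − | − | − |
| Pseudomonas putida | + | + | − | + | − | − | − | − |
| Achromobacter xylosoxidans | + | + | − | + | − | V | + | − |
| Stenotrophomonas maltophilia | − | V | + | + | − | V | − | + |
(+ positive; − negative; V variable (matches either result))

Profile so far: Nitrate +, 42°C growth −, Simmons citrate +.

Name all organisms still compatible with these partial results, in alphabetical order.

Achromobacter xylosoxidans, Burkholderia cepacia, Pseudomonas fluorescens

Simmons citrate +: excludes Elizabethkingia meningoseptica — 10 left.
Nitrate +: excludes 5 organisms — 5 left.
42°C growth −: excludes Pseudomonas aeruginosa, Burkholderia pseudomallei — 3 left.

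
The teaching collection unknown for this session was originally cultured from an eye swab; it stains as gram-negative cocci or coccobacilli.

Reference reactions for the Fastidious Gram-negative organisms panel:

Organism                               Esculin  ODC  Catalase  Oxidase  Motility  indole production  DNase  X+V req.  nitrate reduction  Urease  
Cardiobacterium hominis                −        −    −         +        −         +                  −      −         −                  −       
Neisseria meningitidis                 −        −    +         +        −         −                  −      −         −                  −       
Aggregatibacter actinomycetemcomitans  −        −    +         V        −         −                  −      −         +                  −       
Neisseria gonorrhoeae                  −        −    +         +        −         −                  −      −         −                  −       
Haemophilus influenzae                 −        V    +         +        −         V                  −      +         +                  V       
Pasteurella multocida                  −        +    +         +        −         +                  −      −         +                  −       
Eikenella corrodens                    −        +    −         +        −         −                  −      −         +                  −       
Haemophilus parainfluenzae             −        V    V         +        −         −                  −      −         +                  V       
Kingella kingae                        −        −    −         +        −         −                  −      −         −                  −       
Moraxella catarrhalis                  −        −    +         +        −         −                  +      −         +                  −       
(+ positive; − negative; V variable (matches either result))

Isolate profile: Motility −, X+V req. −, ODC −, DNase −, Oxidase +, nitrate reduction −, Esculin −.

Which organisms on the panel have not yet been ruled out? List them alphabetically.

Oxidase +: all 10 remaining candidates are consistent.
X+V req. −: excludes Haemophilus influenzae — 9 left.
Motility −: all 9 remaining candidates are consistent.
DNase −: excludes Moraxella catarrhalis — 8 left.
Esculin −: all 8 remaining candidates are consistent.
ODC −: excludes Pasteurella multocida, Eikenella corrodens — 6 left.
nitrate reduction −: excludes Aggregatibacter actinomycetemcomitans, Haemophilus parainfluenzae — 4 left.

Cardiobacterium hominis, Kingella kingae, Neisseria gonorrhoeae, Neisseria meningitidis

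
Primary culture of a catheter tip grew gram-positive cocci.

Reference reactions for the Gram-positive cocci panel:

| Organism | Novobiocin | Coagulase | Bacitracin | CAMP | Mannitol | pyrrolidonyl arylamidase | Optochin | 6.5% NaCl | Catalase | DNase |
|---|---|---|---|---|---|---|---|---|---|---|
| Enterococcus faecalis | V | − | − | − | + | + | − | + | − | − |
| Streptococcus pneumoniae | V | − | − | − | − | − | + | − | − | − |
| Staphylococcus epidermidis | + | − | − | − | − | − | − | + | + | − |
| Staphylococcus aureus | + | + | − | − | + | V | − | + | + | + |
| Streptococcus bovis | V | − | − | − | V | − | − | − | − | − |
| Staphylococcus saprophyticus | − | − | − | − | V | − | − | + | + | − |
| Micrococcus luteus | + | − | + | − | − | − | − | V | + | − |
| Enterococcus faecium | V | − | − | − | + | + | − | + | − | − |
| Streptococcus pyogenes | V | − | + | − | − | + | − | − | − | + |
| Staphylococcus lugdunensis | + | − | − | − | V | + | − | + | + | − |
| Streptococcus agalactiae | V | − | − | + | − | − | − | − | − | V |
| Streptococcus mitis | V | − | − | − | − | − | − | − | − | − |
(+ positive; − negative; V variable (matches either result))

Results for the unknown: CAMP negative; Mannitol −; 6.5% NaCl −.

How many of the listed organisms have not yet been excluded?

CAMP −: excludes Streptococcus agalactiae — 11 left.
6.5% NaCl −: excludes 6 organisms — 5 left.
Mannitol −: all 5 remaining candidates are consistent.
Still consistent: Micrococcus luteus, Streptococcus bovis, Streptococcus mitis, Streptococcus pneumoniae, Streptococcus pyogenes.

5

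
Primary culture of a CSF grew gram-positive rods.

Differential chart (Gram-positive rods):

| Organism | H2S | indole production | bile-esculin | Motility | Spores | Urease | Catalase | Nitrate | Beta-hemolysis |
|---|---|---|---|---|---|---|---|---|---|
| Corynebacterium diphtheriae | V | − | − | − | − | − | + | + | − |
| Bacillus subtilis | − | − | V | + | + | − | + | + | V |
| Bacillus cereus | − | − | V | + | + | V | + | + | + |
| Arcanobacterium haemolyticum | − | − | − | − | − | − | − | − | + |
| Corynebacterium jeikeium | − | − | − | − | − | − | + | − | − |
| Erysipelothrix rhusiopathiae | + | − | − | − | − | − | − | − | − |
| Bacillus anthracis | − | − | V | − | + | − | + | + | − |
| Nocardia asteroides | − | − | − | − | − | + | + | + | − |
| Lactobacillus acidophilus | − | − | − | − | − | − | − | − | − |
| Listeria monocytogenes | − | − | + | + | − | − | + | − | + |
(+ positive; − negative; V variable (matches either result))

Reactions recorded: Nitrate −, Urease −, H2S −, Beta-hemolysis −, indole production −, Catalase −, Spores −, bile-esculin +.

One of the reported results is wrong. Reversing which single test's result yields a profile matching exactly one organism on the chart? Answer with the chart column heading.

bile-esculin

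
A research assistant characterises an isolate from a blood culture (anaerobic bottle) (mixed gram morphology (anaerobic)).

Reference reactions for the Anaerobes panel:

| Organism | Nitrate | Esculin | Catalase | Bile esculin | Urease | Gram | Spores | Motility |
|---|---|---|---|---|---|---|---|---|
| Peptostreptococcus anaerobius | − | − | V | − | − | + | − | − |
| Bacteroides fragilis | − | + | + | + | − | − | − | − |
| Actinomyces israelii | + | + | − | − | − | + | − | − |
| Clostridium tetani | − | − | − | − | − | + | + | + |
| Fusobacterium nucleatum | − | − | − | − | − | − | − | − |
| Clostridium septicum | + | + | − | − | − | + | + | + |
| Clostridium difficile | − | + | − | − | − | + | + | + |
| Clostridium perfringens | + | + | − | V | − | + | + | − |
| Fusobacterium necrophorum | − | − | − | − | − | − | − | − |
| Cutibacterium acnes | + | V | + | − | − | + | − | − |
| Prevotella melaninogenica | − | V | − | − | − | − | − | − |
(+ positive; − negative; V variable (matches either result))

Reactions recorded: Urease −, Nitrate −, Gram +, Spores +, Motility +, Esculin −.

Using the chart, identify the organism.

Clostridium tetani

Motility +: excludes 8 organisms — 3 left.
Spores +: all 3 remaining candidates are consistent.
Urease −: all 3 remaining candidates are consistent.
Nitrate −: excludes Clostridium septicum — 2 left.
Esculin −: excludes Clostridium difficile — 1 left.
Gram +: the one remaining candidate is consistent.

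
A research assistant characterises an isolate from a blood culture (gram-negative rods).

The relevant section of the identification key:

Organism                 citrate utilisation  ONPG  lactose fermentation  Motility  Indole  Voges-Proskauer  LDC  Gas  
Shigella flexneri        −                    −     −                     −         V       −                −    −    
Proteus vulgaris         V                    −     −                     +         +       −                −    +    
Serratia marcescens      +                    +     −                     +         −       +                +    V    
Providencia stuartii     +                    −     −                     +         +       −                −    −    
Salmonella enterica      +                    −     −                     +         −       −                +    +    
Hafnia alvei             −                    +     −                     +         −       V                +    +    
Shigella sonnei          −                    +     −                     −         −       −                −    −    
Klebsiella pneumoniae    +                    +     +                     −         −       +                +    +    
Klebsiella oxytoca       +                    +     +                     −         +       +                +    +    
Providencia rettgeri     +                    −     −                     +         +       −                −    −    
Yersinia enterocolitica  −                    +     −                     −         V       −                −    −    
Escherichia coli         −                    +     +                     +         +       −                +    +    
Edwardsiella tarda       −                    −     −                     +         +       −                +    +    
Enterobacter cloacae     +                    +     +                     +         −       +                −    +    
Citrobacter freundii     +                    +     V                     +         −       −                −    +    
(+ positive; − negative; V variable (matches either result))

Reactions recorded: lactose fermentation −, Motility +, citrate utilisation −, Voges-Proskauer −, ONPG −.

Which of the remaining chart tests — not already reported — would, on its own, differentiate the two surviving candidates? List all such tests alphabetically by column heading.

LDC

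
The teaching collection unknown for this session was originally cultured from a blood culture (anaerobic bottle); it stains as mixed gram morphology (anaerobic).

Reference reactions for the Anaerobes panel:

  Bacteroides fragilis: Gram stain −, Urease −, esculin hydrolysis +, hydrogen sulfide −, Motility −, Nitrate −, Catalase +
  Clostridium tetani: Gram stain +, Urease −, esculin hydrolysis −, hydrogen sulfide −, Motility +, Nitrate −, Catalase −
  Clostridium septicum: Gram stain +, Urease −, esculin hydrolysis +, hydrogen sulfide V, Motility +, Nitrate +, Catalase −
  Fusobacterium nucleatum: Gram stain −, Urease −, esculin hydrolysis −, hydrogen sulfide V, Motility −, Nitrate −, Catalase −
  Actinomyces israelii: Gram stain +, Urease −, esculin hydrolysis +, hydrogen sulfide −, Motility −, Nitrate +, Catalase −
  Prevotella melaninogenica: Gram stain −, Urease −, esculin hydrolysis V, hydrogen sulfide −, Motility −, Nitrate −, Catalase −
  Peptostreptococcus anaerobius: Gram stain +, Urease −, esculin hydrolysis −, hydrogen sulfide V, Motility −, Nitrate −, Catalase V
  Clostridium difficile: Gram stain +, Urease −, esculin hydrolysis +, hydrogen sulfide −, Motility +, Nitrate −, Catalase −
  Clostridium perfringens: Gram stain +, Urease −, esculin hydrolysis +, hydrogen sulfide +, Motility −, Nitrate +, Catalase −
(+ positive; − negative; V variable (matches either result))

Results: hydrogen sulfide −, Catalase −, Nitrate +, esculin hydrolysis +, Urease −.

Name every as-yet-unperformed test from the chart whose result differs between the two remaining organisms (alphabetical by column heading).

Motility

Urease −: all 9 remaining candidates are consistent.
esculin hydrolysis +: excludes Clostridium tetani, Fusobacterium nucleatum, Peptostreptococcus anaerobius — 6 left.
hydrogen sulfide −: excludes Clostridium perfringens — 5 left.
Catalase −: excludes Bacteroides fragilis — 4 left.
Nitrate +: excludes Prevotella melaninogenica, Clostridium difficile — 2 left.
Two candidates remain: Actinomyces israelii and Clostridium septicum.
  Gram stain: + vs + — same for both, does not separate.
  Motility: Actinomyces israelii −, Clostridium septicum + — discriminates.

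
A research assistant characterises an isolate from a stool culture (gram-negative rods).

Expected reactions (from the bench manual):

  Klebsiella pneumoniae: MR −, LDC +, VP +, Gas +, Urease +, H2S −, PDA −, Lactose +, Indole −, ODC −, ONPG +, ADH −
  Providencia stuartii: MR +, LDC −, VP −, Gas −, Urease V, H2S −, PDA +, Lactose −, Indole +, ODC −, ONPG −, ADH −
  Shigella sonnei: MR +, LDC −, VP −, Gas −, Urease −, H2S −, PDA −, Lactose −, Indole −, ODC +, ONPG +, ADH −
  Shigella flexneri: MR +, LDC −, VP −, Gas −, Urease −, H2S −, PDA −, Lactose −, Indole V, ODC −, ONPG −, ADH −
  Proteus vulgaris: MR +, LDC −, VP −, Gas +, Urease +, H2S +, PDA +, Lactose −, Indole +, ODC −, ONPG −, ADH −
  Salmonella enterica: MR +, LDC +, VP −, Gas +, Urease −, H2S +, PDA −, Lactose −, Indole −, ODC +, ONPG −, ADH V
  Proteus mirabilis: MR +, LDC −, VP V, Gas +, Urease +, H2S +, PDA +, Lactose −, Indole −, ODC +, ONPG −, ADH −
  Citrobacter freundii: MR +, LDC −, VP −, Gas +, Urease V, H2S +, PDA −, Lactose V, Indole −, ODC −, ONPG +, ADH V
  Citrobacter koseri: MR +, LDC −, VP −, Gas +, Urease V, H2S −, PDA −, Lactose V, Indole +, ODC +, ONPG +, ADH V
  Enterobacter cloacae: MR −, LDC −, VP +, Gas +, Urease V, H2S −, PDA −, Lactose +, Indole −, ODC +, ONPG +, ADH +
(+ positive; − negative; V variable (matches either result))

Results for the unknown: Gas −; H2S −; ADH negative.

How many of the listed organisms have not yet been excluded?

3

Gas −: excludes 7 organisms — 3 left.
ADH −: all 3 remaining candidates are consistent.
H2S −: all 3 remaining candidates are consistent.
Still consistent: Providencia stuartii, Shigella flexneri, Shigella sonnei.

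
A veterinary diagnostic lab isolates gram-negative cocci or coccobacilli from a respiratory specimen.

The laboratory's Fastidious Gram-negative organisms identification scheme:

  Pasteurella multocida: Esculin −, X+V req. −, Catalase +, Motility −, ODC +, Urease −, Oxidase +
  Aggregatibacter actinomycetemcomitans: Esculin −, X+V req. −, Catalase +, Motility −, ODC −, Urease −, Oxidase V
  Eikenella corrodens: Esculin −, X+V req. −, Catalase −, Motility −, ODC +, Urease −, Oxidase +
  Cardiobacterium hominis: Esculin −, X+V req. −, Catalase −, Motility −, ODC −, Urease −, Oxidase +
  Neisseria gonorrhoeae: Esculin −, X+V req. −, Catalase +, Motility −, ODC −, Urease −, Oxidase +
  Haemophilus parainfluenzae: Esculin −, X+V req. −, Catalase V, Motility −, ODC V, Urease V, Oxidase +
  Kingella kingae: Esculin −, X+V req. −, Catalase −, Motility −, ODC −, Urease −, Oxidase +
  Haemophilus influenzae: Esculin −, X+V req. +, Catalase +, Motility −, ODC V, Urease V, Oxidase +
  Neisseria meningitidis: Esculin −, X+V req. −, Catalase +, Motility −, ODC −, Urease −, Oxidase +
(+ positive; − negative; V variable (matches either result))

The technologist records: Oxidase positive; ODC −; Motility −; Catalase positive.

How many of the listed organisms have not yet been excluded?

Motility −: all 9 remaining candidates are consistent.
Catalase +: excludes Eikenella corrodens, Cardiobacterium hominis, Kingella kingae — 6 left.
Oxidase +: all 6 remaining candidates are consistent.
ODC −: excludes Pasteurella multocida — 5 left.
Still consistent: Aggregatibacter actinomycetemcomitans, Haemophilus influenzae, Haemophilus parainfluenzae, Neisseria gonorrhoeae, Neisseria meningitidis.

5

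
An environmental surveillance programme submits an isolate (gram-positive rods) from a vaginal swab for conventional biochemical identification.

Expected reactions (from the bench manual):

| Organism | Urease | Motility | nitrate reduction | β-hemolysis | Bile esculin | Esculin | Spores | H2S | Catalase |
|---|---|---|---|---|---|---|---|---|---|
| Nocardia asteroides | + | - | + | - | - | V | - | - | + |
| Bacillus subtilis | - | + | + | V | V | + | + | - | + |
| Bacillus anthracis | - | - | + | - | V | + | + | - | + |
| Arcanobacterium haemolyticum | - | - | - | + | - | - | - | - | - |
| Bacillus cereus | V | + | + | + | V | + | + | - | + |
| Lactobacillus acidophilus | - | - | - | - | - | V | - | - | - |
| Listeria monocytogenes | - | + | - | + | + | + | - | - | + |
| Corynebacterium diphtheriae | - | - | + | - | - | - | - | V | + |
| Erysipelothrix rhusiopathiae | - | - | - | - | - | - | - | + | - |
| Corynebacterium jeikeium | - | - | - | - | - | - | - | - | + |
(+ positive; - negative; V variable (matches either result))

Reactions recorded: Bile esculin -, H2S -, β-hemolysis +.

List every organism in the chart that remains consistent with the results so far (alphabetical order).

Arcanobacterium haemolyticum, Bacillus cereus, Bacillus subtilis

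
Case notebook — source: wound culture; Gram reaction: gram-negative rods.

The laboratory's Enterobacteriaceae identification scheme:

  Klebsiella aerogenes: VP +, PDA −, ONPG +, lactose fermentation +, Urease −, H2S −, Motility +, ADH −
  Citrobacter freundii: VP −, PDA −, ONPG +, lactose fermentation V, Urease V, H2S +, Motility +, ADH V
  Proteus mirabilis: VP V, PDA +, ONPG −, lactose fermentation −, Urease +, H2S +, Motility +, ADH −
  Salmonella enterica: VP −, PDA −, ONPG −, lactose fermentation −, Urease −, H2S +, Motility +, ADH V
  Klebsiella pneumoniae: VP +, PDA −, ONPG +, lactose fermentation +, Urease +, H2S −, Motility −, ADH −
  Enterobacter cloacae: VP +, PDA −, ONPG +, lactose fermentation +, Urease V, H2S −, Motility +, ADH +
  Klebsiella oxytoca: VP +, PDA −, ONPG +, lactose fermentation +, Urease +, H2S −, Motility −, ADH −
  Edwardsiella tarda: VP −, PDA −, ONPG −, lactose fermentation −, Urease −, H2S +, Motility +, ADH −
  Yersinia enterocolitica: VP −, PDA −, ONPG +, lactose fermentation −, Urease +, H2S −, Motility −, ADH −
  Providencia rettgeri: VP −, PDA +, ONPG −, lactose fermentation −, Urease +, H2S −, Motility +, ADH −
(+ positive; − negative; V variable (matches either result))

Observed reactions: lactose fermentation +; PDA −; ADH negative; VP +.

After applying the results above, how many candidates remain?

3

lactose fermentation +: excludes 5 organisms — 5 left.
PDA −: all 5 remaining candidates are consistent.
ADH −: excludes Enterobacter cloacae — 4 left.
VP +: excludes Citrobacter freundii — 3 left.
Still consistent: Klebsiella aerogenes, Klebsiella oxytoca, Klebsiella pneumoniae.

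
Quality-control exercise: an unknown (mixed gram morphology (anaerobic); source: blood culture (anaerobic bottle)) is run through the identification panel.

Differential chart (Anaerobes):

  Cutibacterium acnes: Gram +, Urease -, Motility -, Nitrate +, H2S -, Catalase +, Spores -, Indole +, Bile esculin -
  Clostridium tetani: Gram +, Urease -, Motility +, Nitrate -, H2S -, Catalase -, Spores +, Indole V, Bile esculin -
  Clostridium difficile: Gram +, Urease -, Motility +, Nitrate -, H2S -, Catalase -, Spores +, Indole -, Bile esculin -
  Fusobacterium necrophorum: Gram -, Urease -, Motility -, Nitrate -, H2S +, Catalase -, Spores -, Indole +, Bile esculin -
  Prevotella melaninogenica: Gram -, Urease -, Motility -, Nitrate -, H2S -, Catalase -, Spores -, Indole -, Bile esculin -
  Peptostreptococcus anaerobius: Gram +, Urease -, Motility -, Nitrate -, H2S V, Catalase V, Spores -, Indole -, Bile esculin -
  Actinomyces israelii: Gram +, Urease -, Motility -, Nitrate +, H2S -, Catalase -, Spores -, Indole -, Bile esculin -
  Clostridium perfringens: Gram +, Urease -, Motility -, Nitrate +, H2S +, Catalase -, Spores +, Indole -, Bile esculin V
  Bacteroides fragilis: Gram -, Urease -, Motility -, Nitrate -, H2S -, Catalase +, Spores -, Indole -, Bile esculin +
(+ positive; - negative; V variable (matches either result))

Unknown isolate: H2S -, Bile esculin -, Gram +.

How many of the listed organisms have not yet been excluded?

Gram +: excludes Fusobacterium necrophorum, Prevotella melaninogenica, Bacteroides fragilis — 6 left.
Bile esculin -: all 6 remaining candidates are consistent.
H2S -: excludes Clostridium perfringens — 5 left.
Still consistent: Actinomyces israelii, Clostridium difficile, Clostridium tetani, Cutibacterium acnes, Peptostreptococcus anaerobius.

5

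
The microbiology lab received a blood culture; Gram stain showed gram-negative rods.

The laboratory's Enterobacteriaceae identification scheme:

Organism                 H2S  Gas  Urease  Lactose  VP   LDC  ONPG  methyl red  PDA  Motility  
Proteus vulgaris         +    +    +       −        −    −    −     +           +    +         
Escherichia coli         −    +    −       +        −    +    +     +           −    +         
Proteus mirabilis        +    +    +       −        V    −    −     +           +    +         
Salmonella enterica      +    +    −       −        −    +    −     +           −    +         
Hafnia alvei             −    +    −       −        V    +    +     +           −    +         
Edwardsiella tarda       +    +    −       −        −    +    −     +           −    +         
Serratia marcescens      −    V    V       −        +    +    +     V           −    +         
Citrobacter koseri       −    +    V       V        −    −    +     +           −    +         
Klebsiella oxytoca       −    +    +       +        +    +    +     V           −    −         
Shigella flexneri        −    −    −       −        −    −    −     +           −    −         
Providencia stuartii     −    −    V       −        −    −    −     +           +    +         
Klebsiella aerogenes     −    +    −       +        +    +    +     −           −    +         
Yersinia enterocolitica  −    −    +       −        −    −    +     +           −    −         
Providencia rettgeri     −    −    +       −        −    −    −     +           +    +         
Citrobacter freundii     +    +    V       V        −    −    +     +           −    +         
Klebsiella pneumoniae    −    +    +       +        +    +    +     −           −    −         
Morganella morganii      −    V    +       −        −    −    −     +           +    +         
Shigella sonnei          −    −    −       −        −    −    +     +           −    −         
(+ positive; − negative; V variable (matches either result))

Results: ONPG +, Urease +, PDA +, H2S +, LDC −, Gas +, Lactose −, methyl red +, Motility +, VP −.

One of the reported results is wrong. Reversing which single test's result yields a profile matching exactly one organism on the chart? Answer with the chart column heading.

PDA

As reported, no row in the chart matches all 10 reactions.
Reversing methyl red → still no organism matches.
Reversing VP → still no organism matches.
Reversing Urease → still no organism matches.
Reversing Motility → still no organism matches.
Reversing ONPG → 2 organisms match (not unique).
Reversing H2S → still no organism matches.
Reversing PDA (to −) → unique match: Citrobacter freundii.
Reversing Lactose → still no organism matches.
Reversing Gas → still no organism matches.
Reversing LDC → still no organism matches.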